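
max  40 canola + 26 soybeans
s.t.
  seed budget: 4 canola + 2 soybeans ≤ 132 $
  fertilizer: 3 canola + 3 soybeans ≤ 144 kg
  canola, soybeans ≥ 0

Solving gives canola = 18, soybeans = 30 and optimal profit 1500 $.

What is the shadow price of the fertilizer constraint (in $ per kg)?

Check each constraint at x*: seed budget 132/132 (tight); fertilizer 144/144 (tight).
From A_Bᵀ y = c: 4·y_seed budget + 3·y_fertilizer = 40; 2·y_seed budget + 3·y_fertilizer = 26.
This yields shadow prices y_seed budget = 7, y_fertilizer = 4.
Shadow price of fertilizer = 4.

4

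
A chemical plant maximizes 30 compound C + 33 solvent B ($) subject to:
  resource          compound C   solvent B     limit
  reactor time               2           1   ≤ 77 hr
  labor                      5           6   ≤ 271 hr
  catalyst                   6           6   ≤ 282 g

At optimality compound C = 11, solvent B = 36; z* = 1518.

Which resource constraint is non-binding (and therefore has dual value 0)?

reactor time

reactor time: 58/77 (slack 19)
labor: 271/271 (binding)
catalyst: 282/282 (binding)
By complementary slackness, a constraint with positive slack has shadow price 0 → reactor time.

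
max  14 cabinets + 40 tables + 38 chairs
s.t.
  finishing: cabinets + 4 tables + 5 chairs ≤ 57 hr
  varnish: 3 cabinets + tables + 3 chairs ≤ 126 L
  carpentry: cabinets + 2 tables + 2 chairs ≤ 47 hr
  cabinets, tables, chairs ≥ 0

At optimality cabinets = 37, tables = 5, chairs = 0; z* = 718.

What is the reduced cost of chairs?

Binding: finishing and carpentry. Non-binding: varnish (10 unused).
Since varnish is not tight, its dual is 0.
The binding rows give the dual system: 1·y_finishing + 1·y_carpentry = 14 and 4·y_finishing + 2·y_carpentry = 40.
This yields shadow prices y_finishing = 6, y_carpentry = 8.
Reduced cost of chairs: c₃ − yᵀa₃ = 38 − (6·5 + 8·2) = 38 − 46 = -8.

-8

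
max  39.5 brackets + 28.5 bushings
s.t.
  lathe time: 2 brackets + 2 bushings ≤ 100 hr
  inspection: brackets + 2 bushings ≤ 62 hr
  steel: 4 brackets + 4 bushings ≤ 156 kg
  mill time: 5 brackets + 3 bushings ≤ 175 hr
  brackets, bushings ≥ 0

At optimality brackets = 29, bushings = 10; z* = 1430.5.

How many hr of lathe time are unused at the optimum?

lathe time used = 2·29 + 2·10 = 78; slack = 100 − 78 = 22.

22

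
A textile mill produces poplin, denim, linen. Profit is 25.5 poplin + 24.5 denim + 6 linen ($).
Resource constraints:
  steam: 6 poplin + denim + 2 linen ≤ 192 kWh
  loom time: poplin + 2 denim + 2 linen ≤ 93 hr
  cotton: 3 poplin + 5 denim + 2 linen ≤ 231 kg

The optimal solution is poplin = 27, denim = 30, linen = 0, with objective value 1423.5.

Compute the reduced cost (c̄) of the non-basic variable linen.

At the optimum: steam uses 192 of 192 (binding); loom time uses 87 of 93 (slack = 6); cotton uses 231 of 231 (binding).
Since loom time is not tight, its dual is 0.
Dual feasibility on the basic columns requires 6·y_steam + 3·y_cotton = 25.5, 1·y_steam + 5·y_cotton = 24.5.
Solving: y_steam = 2, y_cotton = 4.5.
Reduced cost of linen: c₃ − yᵀa₃ = 6 − (2·2 + 4.5·2) = 6 − 13 = -7.

-7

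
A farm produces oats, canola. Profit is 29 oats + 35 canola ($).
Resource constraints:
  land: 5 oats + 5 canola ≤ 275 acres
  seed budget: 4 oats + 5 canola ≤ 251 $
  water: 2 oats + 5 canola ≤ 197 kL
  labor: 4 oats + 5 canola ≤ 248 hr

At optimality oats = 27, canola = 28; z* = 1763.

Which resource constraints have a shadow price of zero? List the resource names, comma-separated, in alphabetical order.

seed budget, water

land: 275/275 (binding)
seed budget: 248/251 (slack 3)
water: 194/197 (slack 3)
labor: 248/248 (binding)
By complementary slackness, a constraint with positive slack has shadow price 0 → seed budget, water.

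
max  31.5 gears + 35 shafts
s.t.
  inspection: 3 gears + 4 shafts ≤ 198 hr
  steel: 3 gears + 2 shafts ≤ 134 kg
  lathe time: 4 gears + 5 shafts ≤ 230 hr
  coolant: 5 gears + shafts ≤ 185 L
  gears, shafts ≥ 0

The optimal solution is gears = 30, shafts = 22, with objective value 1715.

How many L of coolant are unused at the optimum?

coolant used = 5·30 + 1·22 = 172; slack = 185 − 172 = 13.

13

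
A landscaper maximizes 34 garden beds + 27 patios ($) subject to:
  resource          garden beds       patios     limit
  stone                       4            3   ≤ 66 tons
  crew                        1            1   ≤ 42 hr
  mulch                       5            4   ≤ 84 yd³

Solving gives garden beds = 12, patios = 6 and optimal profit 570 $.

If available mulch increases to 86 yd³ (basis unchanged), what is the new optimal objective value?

Binding: stone and mulch. Non-binding: crew (24 unused).
By complementary slackness, y = 0 for the non-binding constraint.
Dual feasibility on the basic columns requires 4·y_stone + 5·y_mulch = 34, 3·y_stone + 4·y_mulch = 27.
Solving: y_stone = 1, y_mulch = 6.
Δz = y_mulch·Δb = 6 × (2) = 12, so new z* = 570 + 12 = 582.

582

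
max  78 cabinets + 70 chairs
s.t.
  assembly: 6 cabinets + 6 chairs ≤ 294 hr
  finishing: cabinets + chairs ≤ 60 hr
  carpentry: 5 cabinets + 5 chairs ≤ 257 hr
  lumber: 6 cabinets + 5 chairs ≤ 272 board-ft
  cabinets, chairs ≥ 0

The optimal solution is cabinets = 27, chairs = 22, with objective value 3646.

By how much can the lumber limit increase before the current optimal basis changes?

22

Binding constraints: assembly, lumber. The basis is B = [[6,6],[6,5]] with det -6.
Per unit increase in lumber, x* moves by d = (1, -1).
The basis stays optimal until chairs reaches 0; allowable increase = 22 board-ft.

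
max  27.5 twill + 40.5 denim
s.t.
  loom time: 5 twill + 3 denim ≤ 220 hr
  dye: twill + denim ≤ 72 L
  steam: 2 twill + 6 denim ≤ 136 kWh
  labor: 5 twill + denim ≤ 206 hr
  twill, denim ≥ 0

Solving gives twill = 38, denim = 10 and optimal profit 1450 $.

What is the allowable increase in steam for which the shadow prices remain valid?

Binding constraints: loom time, steam. The basis is B = [[5,3],[2,6]] with det 24.
Per unit increase in steam, x* moves by d = (-0.125, 0.2083).
The basis stays optimal until dye becomes binding; allowable increase = 288 kWh.

288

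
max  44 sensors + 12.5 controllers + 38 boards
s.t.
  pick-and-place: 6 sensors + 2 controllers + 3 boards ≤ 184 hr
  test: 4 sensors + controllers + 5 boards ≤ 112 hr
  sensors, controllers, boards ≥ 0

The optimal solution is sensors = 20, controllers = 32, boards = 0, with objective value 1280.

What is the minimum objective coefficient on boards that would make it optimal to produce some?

Check each constraint at x*: pick-and-place 184/184 (tight); test 112/112 (tight).
From A_Bᵀ y = c: 6·y_pick-and-place + 4·y_test = 44; 2·y_pick-and-place + 1·y_test = 12.5.
This yields shadow prices y_pick-and-place = 3, y_test = 6.5.
boards enters the basis when its profit ≥ yᵀa₃ = 3·3 + 6.5·5 = 41.5.

41.5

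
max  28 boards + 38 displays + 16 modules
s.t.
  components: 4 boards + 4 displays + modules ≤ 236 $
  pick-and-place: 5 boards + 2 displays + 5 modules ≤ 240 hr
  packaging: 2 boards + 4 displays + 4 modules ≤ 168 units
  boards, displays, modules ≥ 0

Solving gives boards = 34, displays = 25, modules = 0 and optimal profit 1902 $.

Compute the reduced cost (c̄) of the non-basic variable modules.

Check each constraint at x*: components 236/236 (tight); pick-and-place 220/240 (slack 20); packaging 168/168 (tight).
Slack constraints have shadow price 0 (complementary slackness).
Dual feasibility on the basic columns requires 4·y_components + 2·y_packaging = 28, 4·y_components + 4·y_packaging = 38.
→ y_components = 4.5 and y_packaging = 5.
Reduced cost of modules: c₃ − yᵀa₃ = 16 − (4.5·1 + 5·4) = 16 − 24.5 = -8.5.

-8.5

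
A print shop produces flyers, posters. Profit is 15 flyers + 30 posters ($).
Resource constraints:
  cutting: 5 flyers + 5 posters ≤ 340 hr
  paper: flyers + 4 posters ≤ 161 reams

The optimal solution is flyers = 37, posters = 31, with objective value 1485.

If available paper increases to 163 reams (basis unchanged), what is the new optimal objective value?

1495

Both cutting and paper are binding at x*.
From A_Bᵀ y = c: 5·y_cutting + 1·y_paper = 15; 5·y_cutting + 4·y_paper = 30.
Solving: y_cutting = 2, y_paper = 5.
Δz = y_paper·Δb = 5 × (2) = 10, so new z* = 1485 + 10 = 1495.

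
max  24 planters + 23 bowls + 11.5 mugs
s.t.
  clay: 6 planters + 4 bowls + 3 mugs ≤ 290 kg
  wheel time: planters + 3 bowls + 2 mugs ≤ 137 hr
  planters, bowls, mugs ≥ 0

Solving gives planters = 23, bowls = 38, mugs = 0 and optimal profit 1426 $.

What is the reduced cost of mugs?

Check each constraint at x*: clay 290/290 (tight); wheel time 137/137 (tight).
From A_Bᵀ y = c: 6·y_clay + 1·y_wheel time = 24; 4·y_clay + 3·y_wheel time = 23.
Solving: y_clay = 3.5, y_wheel time = 3.
Reduced cost of mugs: c₃ − yᵀa₃ = 11.5 − (3.5·3 + 3·2) = 11.5 − 16.5 = -5.

-5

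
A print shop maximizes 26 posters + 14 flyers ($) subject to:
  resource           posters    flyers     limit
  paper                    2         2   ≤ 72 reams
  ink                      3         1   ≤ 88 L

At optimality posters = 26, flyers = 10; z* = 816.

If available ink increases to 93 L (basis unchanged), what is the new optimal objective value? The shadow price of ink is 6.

Δb = 5, so new z* = 816 + (6)·(5) = 816 + 30 = 846.

846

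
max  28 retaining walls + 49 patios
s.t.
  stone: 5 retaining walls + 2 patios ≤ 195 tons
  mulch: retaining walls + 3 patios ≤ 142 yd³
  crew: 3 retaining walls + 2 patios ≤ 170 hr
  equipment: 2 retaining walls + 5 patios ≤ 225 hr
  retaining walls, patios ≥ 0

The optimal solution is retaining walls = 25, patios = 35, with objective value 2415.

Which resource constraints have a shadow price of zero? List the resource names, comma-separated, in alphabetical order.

stone: 195/195 (binding)
mulch: 130/142 (slack 12)
crew: 145/170 (slack 25)
equipment: 225/225 (binding)
By complementary slackness, a constraint with positive slack has shadow price 0 → crew, mulch.

crew, mulch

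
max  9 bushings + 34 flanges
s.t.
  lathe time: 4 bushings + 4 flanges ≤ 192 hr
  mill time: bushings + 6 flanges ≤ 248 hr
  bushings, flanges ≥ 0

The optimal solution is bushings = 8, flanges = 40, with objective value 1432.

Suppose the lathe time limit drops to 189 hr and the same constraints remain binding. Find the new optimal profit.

At the optimum: lathe time uses 192 of 192 (binding); mill time uses 248 of 248 (binding).
From A_Bᵀ y = c: 4·y_lathe time + 1·y_mill time = 9; 4·y_lathe time + 6·y_mill time = 34.
→ y_lathe time = 1 and y_mill time = 5.
Δz = y_lathe time·Δb = 1 × (-3) = -3, so new z* = 1432 − 3 = 1429.

1429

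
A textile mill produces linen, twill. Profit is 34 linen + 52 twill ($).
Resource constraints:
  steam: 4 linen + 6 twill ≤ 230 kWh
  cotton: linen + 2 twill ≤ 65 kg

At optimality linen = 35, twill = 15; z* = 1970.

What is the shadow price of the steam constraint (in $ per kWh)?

8

Both steam and cotton are binding at x*.
From A_Bᵀ y = c: 4·y_steam + 1·y_cotton = 34; 6·y_steam + 2·y_cotton = 52.
→ y_steam = 8 and y_cotton = 2.
Shadow price of steam = 8.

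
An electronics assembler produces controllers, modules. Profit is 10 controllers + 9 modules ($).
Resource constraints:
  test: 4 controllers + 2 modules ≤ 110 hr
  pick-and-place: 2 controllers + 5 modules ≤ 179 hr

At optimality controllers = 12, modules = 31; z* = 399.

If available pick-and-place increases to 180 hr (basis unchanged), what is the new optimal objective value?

Both test and pick-and-place are binding at x*.
The binding rows give the dual system: 4·y_test + 2·y_pick-and-place = 10 and 2·y_test + 5·y_pick-and-place = 9.
This yields shadow prices y_test = 2, y_pick-and-place = 1.
Δz = y_pick-and-place·Δb = 1 × (1) = 1, so new z* = 399 + 1 = 400.

400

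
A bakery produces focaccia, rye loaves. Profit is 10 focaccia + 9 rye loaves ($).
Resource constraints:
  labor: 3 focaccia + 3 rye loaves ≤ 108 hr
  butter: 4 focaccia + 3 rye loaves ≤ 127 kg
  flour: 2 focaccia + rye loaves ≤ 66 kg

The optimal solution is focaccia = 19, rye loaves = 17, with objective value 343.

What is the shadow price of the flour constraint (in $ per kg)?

0

Binding: labor and butter. Non-binding: flour (11 unused).
Slack constraints have shadow price 0 (complementary slackness).
The binding rows give the dual system: 3·y_labor + 4·y_butter = 10 and 3·y_labor + 3·y_butter = 9.
→ y_labor = 2 and y_butter = 1.
Shadow price of flour = 0.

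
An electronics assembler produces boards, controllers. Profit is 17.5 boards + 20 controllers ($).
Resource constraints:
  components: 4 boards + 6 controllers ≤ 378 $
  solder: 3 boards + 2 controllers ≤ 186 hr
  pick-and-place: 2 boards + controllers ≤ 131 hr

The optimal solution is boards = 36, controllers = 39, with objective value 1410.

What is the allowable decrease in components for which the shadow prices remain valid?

130

Binding constraints: components, solder. The basis is B = [[4,6],[3,2]] with det -10.
Per unit decrease in components, x* moves by d = (0.2, -0.3).
The basis stays optimal until controllers reaches 0; allowable decrease = 130 $.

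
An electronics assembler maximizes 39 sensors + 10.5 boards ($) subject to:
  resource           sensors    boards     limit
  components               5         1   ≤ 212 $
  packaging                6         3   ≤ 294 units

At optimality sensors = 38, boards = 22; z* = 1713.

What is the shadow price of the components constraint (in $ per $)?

6

At the optimum: components uses 212 of 212 (binding); packaging uses 294 of 294 (binding).
Dual feasibility on the basic columns requires 5·y_components + 6·y_packaging = 39, 1·y_components + 3·y_packaging = 10.5.
This yields shadow prices y_components = 6, y_packaging = 1.5.
Shadow price of components = 6.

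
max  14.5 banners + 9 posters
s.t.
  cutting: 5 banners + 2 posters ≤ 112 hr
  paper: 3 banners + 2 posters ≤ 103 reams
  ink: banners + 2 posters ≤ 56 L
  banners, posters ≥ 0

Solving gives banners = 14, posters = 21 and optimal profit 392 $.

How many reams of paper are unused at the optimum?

paper used = 3·14 + 2·21 = 84; slack = 103 − 84 = 19.

19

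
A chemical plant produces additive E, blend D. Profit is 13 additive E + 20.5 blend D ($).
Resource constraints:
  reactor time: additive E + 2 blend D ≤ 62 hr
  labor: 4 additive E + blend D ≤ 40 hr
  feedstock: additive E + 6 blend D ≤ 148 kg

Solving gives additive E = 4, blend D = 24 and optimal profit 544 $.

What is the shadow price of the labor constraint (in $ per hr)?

At the optimum: reactor time uses 52 of 62 (slack = 10); labor uses 40 of 40 (binding); feedstock uses 148 of 148 (binding).
By complementary slackness, y = 0 for the non-binding constraint.
From A_Bᵀ y = c: 4·y_labor + 1·y_feedstock = 13; 1·y_labor + 6·y_feedstock = 20.5.
This yields shadow prices y_labor = 2.5, y_feedstock = 3.
Shadow price of labor = 2.5.

2.5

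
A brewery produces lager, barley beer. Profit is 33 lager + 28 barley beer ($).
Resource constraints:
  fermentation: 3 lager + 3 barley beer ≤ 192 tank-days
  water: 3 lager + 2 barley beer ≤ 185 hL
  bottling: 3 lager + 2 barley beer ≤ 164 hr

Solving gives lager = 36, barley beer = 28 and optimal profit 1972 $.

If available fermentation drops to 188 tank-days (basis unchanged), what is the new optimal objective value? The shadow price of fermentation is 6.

1948

Δb = -4, so new z* = 1972 + (6)·(-4) = 1972 − 24 = 1948.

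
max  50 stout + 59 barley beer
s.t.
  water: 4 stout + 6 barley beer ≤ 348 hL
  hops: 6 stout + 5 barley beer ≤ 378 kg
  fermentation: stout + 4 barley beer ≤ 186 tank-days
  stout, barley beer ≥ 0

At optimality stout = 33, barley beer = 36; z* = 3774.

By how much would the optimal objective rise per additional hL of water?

Check each constraint at x*: water 348/348 (tight); hops 378/378 (tight); fermentation 177/186 (slack 9).
Slack constraints have shadow price 0 (complementary slackness).
Dual feasibility on the basic columns requires 4·y_water + 6·y_hops = 50, 6·y_water + 5·y_hops = 59.
Solving: y_water = 6.5, y_hops = 4.
Shadow price of water = 6.5.

6.5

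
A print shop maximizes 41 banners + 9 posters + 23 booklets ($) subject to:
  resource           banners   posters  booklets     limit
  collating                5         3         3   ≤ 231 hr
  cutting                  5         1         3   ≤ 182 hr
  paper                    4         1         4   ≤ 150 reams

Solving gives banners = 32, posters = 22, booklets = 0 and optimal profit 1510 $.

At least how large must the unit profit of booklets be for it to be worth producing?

Binding: cutting and paper. Non-binding: collating (5 unused).
Slack constraints have shadow price 0 (complementary slackness).
The binding rows give the dual system: 5·y_cutting + 4·y_paper = 41 and 1·y_cutting + 1·y_paper = 9.
This yields shadow prices y_cutting = 5, y_paper = 4.
booklets enters the basis when its profit ≥ yᵀa₃ = 5·3 + 4·4 = 31.

31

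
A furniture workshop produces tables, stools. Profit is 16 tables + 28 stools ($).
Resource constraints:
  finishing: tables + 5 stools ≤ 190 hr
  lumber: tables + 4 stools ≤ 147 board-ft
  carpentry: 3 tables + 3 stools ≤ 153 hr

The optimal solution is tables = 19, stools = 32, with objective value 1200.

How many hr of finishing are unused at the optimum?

11

finishing used = 1·19 + 5·32 = 179; slack = 190 − 179 = 11.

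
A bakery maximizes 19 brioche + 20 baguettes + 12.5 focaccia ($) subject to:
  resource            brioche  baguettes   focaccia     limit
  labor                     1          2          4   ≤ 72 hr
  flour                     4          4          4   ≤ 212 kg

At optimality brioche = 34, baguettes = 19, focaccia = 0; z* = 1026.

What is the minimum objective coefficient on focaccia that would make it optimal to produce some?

Check each constraint at x*: labor 72/72 (tight); flour 212/212 (tight).
Dual feasibility on the basic columns requires 1·y_labor + 4·y_flour = 19, 2·y_labor + 4·y_flour = 20.
Solving: y_labor = 1, y_flour = 4.5.
focaccia enters the basis when its profit ≥ yᵀa₃ = 1·4 + 4.5·4 = 22.

22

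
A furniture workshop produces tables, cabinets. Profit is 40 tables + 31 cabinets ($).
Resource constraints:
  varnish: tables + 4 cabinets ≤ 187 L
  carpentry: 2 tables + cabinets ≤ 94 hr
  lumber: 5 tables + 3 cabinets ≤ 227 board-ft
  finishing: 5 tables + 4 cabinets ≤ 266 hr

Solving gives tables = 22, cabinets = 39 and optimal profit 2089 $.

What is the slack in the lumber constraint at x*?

lumber used = 5·22 + 3·39 = 227; slack = 227 − 227 = 0.

0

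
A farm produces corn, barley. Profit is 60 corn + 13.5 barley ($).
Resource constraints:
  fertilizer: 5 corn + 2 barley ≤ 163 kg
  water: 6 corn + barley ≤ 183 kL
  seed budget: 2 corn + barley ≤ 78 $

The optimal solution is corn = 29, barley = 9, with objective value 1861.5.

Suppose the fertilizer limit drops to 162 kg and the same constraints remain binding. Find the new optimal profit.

1858.5

Check each constraint at x*: fertilizer 163/163 (tight); water 183/183 (tight); seed budget 67/78 (slack 11).
Slack constraints have shadow price 0 (complementary slackness).
Dual feasibility on the basic columns requires 5·y_fertilizer + 6·y_water = 60, 2·y_fertilizer + 1·y_water = 13.5.
Solving: y_fertilizer = 3, y_water = 7.5.
Δz = y_fertilizer·Δb = 3 × (-1) = -3, so new z* = 1861.5 − 3 = 1858.5.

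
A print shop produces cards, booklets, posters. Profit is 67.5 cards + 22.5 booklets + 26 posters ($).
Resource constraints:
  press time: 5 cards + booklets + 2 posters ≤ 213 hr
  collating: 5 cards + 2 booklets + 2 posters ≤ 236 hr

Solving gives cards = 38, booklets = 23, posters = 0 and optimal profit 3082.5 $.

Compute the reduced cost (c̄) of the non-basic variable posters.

Check each constraint at x*: press time 213/213 (tight); collating 236/236 (tight).
From A_Bᵀ y = c: 5·y_press time + 5·y_collating = 67.5; 1·y_press time + 2·y_collating = 22.5.
This yields shadow prices y_press time = 4.5, y_collating = 9.
Reduced cost of posters: c₃ − yᵀa₃ = 26 − (4.5·2 + 9·2) = 26 − 27 = -1.

-1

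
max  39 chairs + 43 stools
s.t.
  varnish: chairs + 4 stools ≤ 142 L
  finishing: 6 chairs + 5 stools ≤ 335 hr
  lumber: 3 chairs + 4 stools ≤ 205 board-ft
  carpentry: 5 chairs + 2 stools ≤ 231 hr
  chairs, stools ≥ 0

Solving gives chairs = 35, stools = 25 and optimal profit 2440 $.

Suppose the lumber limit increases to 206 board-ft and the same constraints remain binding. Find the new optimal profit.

2447

Binding: finishing and lumber. Non-binding: varnish (7 unused), carpentry (6 unused).
Since varnish, carpentry are not tight, their duals are 0.
The binding rows give the dual system: 6·y_finishing + 3·y_lumber = 39 and 5·y_finishing + 4·y_lumber = 43.
Solving: y_finishing = 3, y_lumber = 7.
Δz = y_lumber·Δb = 7 × (1) = 7, so new z* = 2440 + 7 = 2447.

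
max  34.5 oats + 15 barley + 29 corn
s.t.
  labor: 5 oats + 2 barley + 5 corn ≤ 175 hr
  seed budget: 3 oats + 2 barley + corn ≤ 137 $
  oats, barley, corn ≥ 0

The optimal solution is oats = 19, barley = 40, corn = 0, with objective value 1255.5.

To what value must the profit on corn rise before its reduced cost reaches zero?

31.5

Check each constraint at x*: labor 175/175 (tight); seed budget 137/137 (tight).
From A_Bᵀ y = c: 5·y_labor + 3·y_seed budget = 34.5; 2·y_labor + 2·y_seed budget = 15.
→ y_labor = 6 and y_seed budget = 1.5.
corn enters the basis when its profit ≥ yᵀa₃ = 6·5 + 1.5·1 = 31.5.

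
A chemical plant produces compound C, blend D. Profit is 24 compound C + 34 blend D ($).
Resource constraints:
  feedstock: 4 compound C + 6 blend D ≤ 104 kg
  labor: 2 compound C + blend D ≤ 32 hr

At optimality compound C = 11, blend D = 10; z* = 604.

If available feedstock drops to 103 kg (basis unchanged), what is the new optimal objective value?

At the optimum: feedstock uses 104 of 104 (binding); labor uses 32 of 32 (binding).
From A_Bᵀ y = c: 4·y_feedstock + 2·y_labor = 24; 6·y_feedstock + 1·y_labor = 34.
→ y_feedstock = 5.5 and y_labor = 1.
Δz = y_feedstock·Δb = 5.5 × (-1) = -5.5, so new z* = 604 − 5.5 = 598.5.

598.5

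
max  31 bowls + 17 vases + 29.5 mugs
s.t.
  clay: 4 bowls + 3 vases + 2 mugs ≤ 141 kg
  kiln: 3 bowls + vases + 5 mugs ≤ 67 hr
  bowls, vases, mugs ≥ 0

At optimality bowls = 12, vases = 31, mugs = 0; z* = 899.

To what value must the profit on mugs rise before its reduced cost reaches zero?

Check each constraint at x*: clay 141/141 (tight); kiln 67/67 (tight).
From A_Bᵀ y = c: 4·y_clay + 3·y_kiln = 31; 3·y_clay + 1·y_kiln = 17.
→ y_clay = 4 and y_kiln = 5.
mugs enters the basis when its profit ≥ yᵀa₃ = 4·2 + 5·5 = 33.

33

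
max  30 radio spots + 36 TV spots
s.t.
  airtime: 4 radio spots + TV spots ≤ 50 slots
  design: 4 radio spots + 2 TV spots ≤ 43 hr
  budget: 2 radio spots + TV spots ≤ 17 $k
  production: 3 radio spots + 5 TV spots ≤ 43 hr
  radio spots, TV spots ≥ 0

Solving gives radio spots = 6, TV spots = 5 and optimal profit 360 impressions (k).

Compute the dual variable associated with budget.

6

Check each constraint at x*: airtime 29/50 (slack 21); design 34/43 (slack 9); budget 17/17 (tight); production 43/43 (tight).
By complementary slackness, y = 0 for the non-binding constraints.
Dual feasibility on the basic columns requires 2·y_budget + 3·y_production = 30, 1·y_budget + 5·y_production = 36.
This yields shadow prices y_budget = 6, y_production = 6.
Shadow price of budget = 6.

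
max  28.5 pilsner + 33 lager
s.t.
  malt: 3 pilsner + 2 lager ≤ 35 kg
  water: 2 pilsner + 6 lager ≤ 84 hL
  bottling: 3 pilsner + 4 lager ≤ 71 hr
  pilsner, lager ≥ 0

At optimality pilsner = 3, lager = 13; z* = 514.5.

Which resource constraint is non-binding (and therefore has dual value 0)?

bottling

malt: 35/35 (binding)
water: 84/84 (binding)
bottling: 61/71 (slack 10)
By complementary slackness, a constraint with positive slack has shadow price 0 → bottling.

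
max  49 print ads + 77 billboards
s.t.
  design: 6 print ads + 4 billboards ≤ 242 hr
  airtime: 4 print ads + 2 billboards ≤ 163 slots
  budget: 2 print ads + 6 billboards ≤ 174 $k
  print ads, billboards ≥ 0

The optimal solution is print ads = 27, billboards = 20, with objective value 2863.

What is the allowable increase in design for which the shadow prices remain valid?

21

Binding constraints: design, budget. The basis is B = [[6,4],[2,6]] with det 28.
Per unit increase in design, x* moves by d = (0.2143, -0.0714).
The basis stays optimal until airtime becomes binding; allowable increase = 21 hr.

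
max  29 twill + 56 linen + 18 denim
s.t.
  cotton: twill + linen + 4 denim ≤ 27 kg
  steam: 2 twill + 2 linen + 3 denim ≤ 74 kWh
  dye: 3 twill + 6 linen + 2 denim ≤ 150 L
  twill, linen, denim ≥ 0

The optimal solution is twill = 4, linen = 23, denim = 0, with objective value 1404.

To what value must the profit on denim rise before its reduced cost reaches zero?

26

At the optimum: cotton uses 27 of 27 (binding); steam uses 54 of 74 (slack = 20); dye uses 150 of 150 (binding).
By complementary slackness, y = 0 for the non-binding constraint.
The binding rows give the dual system: 1·y_cotton + 3·y_dye = 29 and 1·y_cotton + 6·y_dye = 56.
→ y_cotton = 2 and y_dye = 9.
denim enters the basis when its profit ≥ yᵀa₃ = 2·4 + 9·2 = 26.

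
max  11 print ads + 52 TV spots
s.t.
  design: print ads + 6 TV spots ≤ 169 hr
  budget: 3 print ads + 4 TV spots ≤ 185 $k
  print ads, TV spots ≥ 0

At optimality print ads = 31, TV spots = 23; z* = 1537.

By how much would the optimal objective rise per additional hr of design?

Both design and budget are binding at x*.
The binding rows give the dual system: 1·y_design + 3·y_budget = 11 and 6·y_design + 4·y_budget = 52.
→ y_design = 8 and y_budget = 1.
Shadow price of design = 8.

8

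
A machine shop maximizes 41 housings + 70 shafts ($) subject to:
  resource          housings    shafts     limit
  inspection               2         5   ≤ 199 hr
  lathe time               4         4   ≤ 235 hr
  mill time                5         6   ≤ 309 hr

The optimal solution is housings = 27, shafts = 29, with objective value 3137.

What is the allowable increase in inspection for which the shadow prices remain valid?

58.5

Binding constraints: inspection, mill time. The basis is B = [[2,5],[5,6]] with det -13.
Per unit increase in inspection, x* moves by d = (-0.4615, 0.3846).
The basis stays optimal until housings reaches 0; allowable increase = 58.5 hr.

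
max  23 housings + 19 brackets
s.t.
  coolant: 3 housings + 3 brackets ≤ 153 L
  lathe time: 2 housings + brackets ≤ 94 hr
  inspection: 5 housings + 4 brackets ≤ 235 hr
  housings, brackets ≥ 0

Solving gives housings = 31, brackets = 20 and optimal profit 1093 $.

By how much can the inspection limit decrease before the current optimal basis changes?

Binding constraints: coolant, inspection. The basis is B = [[3,3],[5,4]] with det -3.
Per unit decrease in inspection, x* moves by d = (-1, 1).
The basis stays optimal until housings reaches 0; allowable decrease = 31 hr.

31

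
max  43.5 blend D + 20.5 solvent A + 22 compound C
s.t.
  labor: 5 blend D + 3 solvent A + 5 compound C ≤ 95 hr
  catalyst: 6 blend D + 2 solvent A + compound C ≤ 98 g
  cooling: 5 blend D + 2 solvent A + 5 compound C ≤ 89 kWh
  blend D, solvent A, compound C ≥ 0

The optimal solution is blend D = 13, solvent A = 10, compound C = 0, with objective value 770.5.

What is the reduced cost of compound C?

At the optimum: labor uses 95 of 95 (binding); catalyst uses 98 of 98 (binding); cooling uses 85 of 89 (slack = 4).
Slack constraints have shadow price 0 (complementary slackness).
From A_Bᵀ y = c: 5·y_labor + 6·y_catalyst = 43.5; 3·y_labor + 2·y_catalyst = 20.5.
Solving: y_labor = 4.5, y_catalyst = 3.5.
Reduced cost of compound C: c₃ − yᵀa₃ = 22 − (4.5·5 + 3.5·1) = 22 − 26 = -4.

-4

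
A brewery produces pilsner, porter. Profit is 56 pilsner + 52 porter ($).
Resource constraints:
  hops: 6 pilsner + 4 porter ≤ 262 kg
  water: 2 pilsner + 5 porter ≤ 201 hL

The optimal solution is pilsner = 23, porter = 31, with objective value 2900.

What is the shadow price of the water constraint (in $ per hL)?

Both hops and water are binding at x*.
The binding rows give the dual system: 6·y_hops + 2·y_water = 56 and 4·y_hops + 5·y_water = 52.
Solving: y_hops = 8, y_water = 4.
Shadow price of water = 4.

4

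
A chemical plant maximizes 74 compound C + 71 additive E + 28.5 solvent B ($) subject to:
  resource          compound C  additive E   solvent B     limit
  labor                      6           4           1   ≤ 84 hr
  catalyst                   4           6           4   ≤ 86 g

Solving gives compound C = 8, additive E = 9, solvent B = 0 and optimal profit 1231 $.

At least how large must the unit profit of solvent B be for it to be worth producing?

Check each constraint at x*: labor 84/84 (tight); catalyst 86/86 (tight).
Dual feasibility on the basic columns requires 6·y_labor + 4·y_catalyst = 74, 4·y_labor + 6·y_catalyst = 71.
This yields shadow prices y_labor = 8, y_catalyst = 6.5.
solvent B enters the basis when its profit ≥ yᵀa₃ = 8·1 + 6.5·4 = 34.

34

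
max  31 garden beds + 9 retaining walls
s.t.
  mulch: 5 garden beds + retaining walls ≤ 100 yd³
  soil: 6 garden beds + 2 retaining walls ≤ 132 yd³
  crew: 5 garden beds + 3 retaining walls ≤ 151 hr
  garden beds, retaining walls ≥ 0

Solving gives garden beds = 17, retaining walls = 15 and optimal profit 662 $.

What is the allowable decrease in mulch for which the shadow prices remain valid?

10.5

Binding constraints: mulch, soil. The basis is B = [[5,1],[6,2]] with det 4.
Per unit decrease in mulch, x* moves by d = (-0.5, 1.5).
The basis stays optimal until crew becomes binding; allowable decrease = 10.5 yd³.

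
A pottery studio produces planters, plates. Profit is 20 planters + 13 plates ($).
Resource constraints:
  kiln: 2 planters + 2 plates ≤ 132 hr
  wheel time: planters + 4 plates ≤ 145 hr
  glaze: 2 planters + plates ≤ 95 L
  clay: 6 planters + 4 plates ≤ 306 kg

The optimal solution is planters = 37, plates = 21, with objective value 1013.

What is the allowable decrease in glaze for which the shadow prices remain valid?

2.4

Binding constraints: glaze, clay. The basis is B = [[2,1],[6,4]] with det 2.
Per unit decrease in glaze, x* moves by d = (-2, 3).
The basis stays optimal until wheel time becomes binding; allowable decrease = 2.4 L.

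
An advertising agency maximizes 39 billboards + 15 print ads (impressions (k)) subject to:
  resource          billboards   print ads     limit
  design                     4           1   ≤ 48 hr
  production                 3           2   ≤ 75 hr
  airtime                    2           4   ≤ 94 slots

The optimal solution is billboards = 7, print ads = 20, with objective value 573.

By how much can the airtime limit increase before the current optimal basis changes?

Binding constraints: design, airtime. The basis is B = [[4,1],[2,4]] with det 14.
Per unit increase in airtime, x* moves by d = (-0.0714, 0.2857).
The basis stays optimal until production becomes binding; allowable increase = 39.2 slots.

39.2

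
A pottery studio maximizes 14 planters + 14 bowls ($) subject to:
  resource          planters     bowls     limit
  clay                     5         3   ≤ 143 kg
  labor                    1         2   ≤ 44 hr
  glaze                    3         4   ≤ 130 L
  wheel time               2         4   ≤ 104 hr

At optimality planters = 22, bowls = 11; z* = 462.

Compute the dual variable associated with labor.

Check each constraint at x*: clay 143/143 (tight); labor 44/44 (tight); glaze 110/130 (slack 20); wheel time 88/104 (slack 16).
Since glaze, wheel time are not tight, their duals are 0.
The binding rows give the dual system: 5·y_clay + 1·y_labor = 14 and 3·y_clay + 2·y_labor = 14.
Solving: y_clay = 2, y_labor = 4.
Shadow price of labor = 4.

4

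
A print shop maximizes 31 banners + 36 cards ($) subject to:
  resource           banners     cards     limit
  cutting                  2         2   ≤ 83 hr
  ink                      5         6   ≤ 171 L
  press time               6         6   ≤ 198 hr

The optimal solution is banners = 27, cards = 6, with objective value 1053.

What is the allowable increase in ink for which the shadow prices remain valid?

27

Binding constraints: ink, press time. The basis is B = [[5,6],[6,6]] with det -6.
Per unit increase in ink, x* moves by d = (-1, 1).
The basis stays optimal until banners reaches 0; allowable increase = 27 L.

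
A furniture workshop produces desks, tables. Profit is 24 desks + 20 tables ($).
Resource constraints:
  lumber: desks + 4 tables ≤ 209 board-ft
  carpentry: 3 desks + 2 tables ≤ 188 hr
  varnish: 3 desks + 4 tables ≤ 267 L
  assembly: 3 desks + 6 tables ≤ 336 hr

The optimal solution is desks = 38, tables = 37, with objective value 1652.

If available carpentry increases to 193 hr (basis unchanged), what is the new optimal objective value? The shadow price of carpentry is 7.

1687

Δb = 5, so new z* = 1652 + (7)·(5) = 1652 + 35 = 1687.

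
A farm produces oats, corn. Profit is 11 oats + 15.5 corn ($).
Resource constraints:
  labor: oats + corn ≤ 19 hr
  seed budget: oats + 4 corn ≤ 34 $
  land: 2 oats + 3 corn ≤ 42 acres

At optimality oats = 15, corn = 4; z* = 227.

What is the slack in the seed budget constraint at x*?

3

seed budget used = 1·15 + 4·4 = 31; slack = 34 − 31 = 3.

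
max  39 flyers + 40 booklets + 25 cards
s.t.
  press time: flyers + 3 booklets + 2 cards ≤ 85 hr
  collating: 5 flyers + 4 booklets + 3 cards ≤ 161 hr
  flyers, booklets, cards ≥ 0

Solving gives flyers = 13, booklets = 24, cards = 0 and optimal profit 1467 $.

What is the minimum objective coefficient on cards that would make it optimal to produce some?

29

Both press time and collating are binding at x*.
The binding rows give the dual system: 1·y_press time + 5·y_collating = 39 and 3·y_press time + 4·y_collating = 40.
This yields shadow prices y_press time = 4, y_collating = 7.
cards enters the basis when its profit ≥ yᵀa₃ = 4·2 + 7·3 = 29.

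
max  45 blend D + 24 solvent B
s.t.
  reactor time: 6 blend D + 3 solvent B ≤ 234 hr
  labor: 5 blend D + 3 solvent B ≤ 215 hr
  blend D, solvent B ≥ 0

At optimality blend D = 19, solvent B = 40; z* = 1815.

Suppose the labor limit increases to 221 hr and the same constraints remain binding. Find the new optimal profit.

1833

Check each constraint at x*: reactor time 234/234 (tight); labor 215/215 (tight).
Dual feasibility on the basic columns requires 6·y_reactor time + 5·y_labor = 45, 3·y_reactor time + 3·y_labor = 24.
→ y_reactor time = 5 and y_labor = 3.
Δz = y_labor·Δb = 3 × (6) = 18, so new z* = 1815 + 18 = 1833.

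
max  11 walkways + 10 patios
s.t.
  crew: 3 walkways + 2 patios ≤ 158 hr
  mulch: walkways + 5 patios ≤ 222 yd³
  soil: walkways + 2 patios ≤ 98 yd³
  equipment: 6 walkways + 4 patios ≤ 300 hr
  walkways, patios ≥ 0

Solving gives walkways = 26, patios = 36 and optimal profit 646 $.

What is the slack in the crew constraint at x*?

crew used = 3·26 + 2·36 = 150; slack = 158 − 150 = 8.

8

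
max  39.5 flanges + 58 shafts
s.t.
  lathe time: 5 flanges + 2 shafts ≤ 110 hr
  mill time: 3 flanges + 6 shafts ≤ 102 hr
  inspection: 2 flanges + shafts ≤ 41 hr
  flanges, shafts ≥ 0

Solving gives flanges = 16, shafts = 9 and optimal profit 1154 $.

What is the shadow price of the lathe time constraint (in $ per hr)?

0

At the optimum: lathe time uses 98 of 110 (slack = 12); mill time uses 102 of 102 (binding); inspection uses 41 of 41 (binding).
Since lathe time is not tight, its dual is 0.
The binding rows give the dual system: 3·y_mill time + 2·y_inspection = 39.5 and 6·y_mill time + 1·y_inspection = 58.
This yields shadow prices y_mill time = 8.5, y_inspection = 7.
Shadow price of lathe time = 0.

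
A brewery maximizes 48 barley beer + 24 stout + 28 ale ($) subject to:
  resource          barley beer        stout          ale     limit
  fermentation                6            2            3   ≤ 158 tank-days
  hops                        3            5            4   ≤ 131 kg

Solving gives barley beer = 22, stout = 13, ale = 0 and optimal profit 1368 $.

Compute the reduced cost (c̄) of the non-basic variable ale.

-1

Both fermentation and hops are binding at x*.
The binding rows give the dual system: 6·y_fermentation + 3·y_hops = 48 and 2·y_fermentation + 5·y_hops = 24.
Solving: y_fermentation = 7, y_hops = 2.
Reduced cost of ale: c₃ − yᵀa₃ = 28 − (7·3 + 2·4) = 28 − 29 = -1.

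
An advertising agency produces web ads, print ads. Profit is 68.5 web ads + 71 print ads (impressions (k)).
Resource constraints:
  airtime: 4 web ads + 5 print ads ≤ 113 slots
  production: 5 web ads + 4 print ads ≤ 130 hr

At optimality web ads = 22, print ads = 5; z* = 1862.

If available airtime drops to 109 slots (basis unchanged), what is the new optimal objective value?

1826

Check each constraint at x*: airtime 113/113 (tight); production 130/130 (tight).
From A_Bᵀ y = c: 4·y_airtime + 5·y_production = 68.5; 5·y_airtime + 4·y_production = 71.
→ y_airtime = 9 and y_production = 6.5.
Δz = y_airtime·Δb = 9 × (-4) = -36, so new z* = 1862 − 36 = 1826.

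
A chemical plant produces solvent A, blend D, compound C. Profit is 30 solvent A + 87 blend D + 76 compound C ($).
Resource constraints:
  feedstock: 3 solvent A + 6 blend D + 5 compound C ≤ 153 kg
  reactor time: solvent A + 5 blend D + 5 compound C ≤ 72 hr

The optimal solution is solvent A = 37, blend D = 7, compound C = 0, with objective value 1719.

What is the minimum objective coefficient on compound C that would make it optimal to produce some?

80

At the optimum: feedstock uses 153 of 153 (binding); reactor time uses 72 of 72 (binding).
The binding rows give the dual system: 3·y_feedstock + 1·y_reactor time = 30 and 6·y_feedstock + 5·y_reactor time = 87.
This yields shadow prices y_feedstock = 7, y_reactor time = 9.
compound C enters the basis when its profit ≥ yᵀa₃ = 7·5 + 9·5 = 80.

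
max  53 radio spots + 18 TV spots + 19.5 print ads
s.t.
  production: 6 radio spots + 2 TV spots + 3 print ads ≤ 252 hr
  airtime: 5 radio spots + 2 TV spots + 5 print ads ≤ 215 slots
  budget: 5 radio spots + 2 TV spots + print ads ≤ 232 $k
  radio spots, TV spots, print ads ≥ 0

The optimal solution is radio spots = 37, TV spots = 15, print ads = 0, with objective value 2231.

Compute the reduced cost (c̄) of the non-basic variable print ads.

-9.5

Binding: production and airtime. Non-binding: budget (17 unused).
Slack constraints have shadow price 0 (complementary slackness).
The binding rows give the dual system: 6·y_production + 5·y_airtime = 53 and 2·y_production + 2·y_airtime = 18.
→ y_production = 8 and y_airtime = 1.
Reduced cost of print ads: c₃ − yᵀa₃ = 19.5 − (8·3 + 1·5) = 19.5 − 29 = -9.5.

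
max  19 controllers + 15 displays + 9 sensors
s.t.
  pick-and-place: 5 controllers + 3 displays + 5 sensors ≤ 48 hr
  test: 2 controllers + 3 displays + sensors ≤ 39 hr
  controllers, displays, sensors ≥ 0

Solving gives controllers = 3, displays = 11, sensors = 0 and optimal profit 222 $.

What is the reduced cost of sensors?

At the optimum: pick-and-place uses 48 of 48 (binding); test uses 39 of 39 (binding).
The binding rows give the dual system: 5·y_pick-and-place + 2·y_test = 19 and 3·y_pick-and-place + 3·y_test = 15.
This yields shadow prices y_pick-and-place = 3, y_test = 2.
Reduced cost of sensors: c₃ − yᵀa₃ = 9 − (3·5 + 2·1) = 9 − 17 = -8.

-8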